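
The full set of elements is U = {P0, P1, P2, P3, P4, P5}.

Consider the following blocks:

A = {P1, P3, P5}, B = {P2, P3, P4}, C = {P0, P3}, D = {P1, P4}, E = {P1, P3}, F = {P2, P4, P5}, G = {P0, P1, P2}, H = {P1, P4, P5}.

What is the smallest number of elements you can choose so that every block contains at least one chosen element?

3

T = {P2, P3, P4} meets every block (each contains at least one member of T), and |T| = 3.
No choice of 2 elements meets every block, so 3 is the minimum.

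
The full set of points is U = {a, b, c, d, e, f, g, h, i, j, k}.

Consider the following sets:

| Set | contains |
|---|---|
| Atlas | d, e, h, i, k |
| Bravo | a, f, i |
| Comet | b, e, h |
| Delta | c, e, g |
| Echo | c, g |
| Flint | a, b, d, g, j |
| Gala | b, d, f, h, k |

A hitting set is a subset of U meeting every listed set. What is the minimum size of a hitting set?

T = {a, g, h} meets every set (each contains at least one member of T), and |T| = 3.
The sets Bravo, Comet, Echo are pairwise disjoint, so any hitting set needs a separate point for each — at least 3. Hence 3 is optimal.

3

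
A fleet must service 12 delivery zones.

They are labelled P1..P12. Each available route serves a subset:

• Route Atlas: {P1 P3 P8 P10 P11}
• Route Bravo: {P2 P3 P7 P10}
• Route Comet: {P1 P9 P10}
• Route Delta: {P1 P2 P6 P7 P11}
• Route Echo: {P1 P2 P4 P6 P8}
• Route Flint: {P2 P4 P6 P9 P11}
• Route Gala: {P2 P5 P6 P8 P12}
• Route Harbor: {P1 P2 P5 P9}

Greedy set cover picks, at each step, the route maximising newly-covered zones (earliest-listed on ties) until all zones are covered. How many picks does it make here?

4

Greedy: pick Atlas (covers 5 new) → pick Flint (covers 4 new) → pick Gala (covers 2 new) → pick Bravo (covers 1 new). Total picks: 4.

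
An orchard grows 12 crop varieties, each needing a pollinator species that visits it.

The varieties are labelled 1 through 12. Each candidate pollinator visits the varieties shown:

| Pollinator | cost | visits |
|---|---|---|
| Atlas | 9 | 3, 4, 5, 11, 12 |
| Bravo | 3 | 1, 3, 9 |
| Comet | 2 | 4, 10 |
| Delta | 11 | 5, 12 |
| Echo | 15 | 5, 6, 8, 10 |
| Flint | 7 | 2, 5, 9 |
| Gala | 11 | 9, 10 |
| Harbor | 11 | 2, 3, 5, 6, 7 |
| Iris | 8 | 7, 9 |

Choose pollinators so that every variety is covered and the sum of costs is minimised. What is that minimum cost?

Atlas, Bravo, Echo, Harbor together cover every variety (Atlas ∪ Bravo ∪ Echo ∪ Harbor = {1, 2, 3, 4, 5, 6, 7, 8, 9, 10, 11, 12}); total cost 9 + 3 + 15 + 11 = 38.
The greedy pick Bravo, Comet, Harbor, Atlas, Echo costs 40; no covering selection beats 38.

38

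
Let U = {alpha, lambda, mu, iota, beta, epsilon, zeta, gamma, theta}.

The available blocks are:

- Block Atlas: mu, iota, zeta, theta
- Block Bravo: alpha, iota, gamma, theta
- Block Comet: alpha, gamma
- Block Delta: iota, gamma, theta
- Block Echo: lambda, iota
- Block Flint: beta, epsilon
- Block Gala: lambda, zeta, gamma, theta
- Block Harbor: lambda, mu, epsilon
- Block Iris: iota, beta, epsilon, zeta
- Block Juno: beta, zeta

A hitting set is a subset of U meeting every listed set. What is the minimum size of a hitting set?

4

The 4 elements {lambda, mu, beta, gamma} hit every block.
No choice of 3 elements meets every block, so 4 is the minimum.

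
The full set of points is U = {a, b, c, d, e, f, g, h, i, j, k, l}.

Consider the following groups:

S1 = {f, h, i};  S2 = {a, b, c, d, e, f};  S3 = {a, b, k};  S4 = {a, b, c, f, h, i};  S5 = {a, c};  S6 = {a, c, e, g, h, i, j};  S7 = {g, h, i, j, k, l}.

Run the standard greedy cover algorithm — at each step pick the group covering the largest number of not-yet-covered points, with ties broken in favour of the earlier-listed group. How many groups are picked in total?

3

Greedy: pick S6 (covers 7 new) → pick S2 (covers 3 new) → pick S7 (covers 2 new). Total picks: 3.
(The true minimum cover uses only 2 groups, so greedy is not optimal here.)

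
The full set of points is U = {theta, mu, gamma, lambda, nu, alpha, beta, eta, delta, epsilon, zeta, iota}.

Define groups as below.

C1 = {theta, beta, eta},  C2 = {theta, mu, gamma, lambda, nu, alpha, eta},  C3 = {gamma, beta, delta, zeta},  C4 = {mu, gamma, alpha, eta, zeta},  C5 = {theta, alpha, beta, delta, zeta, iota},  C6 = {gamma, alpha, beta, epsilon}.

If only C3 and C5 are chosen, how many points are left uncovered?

Union of C3, C5 = {theta, gamma, alpha, beta, delta, zeta, iota}.
Not covered: mu, lambda, nu, eta, epsilon — 5 points.

5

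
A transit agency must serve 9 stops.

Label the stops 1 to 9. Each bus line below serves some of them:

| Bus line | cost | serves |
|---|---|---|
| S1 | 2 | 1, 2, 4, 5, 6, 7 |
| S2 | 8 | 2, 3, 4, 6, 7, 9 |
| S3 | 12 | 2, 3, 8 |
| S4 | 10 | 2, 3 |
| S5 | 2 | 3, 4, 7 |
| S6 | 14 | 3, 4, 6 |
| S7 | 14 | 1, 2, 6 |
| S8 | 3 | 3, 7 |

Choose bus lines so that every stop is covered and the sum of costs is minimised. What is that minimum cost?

S1, S2, S3 together cover every stop (S1 ∪ S2 ∪ S3 = {1, 2, 3, 4, 5, 6, 7, 8, 9}); total cost 2 + 8 + 12 = 22.
The greedy pick S1, S5, S2, S3 costs 24; no covering selection beats 22.

22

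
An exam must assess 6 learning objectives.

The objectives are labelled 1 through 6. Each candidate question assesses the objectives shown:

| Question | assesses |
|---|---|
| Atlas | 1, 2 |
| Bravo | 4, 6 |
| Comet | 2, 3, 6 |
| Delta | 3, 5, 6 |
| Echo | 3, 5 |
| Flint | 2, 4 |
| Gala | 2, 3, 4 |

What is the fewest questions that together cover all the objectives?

3

Atlas and Bravo and Echo together: Atlas ∪ Bravo ∪ Echo = {1, 2, 3, 4, 5, 6} — every objective is covered.
Only Atlas contains 1, so Atlas is forced; the remaining 4 objectives need at least 2 more questions (each remaining question adds at most 3) — so at least 3 questions are needed, and 3 is optimal.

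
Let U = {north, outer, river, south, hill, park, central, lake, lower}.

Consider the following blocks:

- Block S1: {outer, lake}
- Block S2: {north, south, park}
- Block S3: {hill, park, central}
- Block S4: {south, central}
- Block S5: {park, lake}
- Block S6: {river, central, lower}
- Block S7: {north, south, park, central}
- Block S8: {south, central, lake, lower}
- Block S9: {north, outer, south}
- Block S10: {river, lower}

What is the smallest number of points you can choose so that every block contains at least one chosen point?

4

H = {south, central, lake, lower} meets every block (each contains at least one member of H), and |H| = 4.
No choice of 3 points meets every block, so 4 is the minimum.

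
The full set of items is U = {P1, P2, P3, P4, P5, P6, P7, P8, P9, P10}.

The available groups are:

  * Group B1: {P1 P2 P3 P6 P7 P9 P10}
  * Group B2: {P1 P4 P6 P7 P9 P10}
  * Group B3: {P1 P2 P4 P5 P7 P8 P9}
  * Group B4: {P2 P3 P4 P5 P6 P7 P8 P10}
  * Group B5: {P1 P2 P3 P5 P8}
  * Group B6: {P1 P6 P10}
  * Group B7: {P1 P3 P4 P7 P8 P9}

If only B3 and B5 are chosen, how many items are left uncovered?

Union of B3, B5 = {P1, P2, P3, P4, P5, P7, P8, P9}.
Not covered: P6, P10 — 2 items.

2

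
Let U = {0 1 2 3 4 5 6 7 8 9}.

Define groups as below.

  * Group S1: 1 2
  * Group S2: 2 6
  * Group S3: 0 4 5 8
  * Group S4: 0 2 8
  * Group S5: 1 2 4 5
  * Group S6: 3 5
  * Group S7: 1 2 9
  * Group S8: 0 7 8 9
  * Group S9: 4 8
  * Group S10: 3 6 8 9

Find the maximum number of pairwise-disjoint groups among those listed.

3

S2, S6, S9 are pairwise disjoint (S2={2,6}; S6={3,5}; S9={4,8}).
Every remaining group overlaps one of these, and no 4 of the listed groups are pairwise disjoint, so 3 is the maximum.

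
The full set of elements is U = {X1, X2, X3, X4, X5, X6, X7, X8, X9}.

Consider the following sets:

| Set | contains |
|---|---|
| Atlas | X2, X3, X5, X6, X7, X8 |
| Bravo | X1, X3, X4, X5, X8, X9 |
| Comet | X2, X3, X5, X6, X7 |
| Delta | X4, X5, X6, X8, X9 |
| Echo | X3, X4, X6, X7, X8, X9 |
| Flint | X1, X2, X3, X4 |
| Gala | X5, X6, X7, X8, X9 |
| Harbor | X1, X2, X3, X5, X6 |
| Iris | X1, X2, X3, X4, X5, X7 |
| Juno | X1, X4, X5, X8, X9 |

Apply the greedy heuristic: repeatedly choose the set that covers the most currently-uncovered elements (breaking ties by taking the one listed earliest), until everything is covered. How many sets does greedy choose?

Greedy: pick Atlas (covers 6 new) → pick Bravo (covers 3 new). Total picks: 2.

2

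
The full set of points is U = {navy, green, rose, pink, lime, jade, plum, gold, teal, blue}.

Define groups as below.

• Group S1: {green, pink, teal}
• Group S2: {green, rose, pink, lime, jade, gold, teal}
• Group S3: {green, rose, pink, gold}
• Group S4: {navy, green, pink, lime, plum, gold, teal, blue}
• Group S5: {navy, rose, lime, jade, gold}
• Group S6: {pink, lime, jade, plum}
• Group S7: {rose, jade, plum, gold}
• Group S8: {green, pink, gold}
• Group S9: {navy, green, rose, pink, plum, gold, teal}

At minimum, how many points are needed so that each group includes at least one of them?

Take H = {pink, gold}. Each listed group contains at least one of these, so H is a hitting set of size 2.
The groups S1, S5 are pairwise disjoint, so any hitting set needs a separate point for each — at least 2. Hence 2 is optimal.

2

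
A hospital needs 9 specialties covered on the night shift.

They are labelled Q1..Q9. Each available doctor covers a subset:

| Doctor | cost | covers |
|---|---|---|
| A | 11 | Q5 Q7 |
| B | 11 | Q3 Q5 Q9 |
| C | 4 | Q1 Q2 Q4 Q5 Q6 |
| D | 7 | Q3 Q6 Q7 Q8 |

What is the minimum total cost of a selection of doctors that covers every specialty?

B, C, D together cover every specialty (B ∪ C ∪ D = {Q1, Q2, Q3, Q4, Q5, Q6, Q7, Q8, Q9}); total cost 11 + 4 + 7 = 22.
No covering selection has total cost below 22.

22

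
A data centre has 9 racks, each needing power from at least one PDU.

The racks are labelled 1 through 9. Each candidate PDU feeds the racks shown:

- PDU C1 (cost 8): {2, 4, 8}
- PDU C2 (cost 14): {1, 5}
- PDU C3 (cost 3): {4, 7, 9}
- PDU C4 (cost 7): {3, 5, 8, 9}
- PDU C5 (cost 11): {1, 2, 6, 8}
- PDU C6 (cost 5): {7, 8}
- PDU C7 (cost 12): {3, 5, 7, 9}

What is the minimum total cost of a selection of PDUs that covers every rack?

C3, C4, C5 together cover every rack (C3 ∪ C4 ∪ C5 = {1, 2, 3, 4, 5, 6, 7, 8, 9}); total cost 3 + 7 + 11 = 21.
No covering selection has total cost below 21.

21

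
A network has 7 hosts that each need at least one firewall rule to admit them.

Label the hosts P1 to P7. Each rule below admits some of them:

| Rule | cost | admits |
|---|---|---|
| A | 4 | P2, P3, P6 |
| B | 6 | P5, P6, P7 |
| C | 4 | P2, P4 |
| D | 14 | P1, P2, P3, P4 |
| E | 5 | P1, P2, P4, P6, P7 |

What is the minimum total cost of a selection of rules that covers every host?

A, B, E together cover every host (A ∪ B ∪ E = {P1, P2, P3, P4, P5, P6, P7}); total cost 4 + 6 + 5 = 15.
No covering selection has total cost below 15.

15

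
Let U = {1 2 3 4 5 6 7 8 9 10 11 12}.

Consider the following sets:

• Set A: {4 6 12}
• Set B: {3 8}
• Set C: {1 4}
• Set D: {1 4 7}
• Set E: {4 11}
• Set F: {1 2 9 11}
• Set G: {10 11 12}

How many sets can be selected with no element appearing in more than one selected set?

3

B, C, G are pairwise disjoint (B={3,8}; C={1,4}; G={10,11,12}).
Every remaining set overlaps one of these, and no 4 of the listed sets are pairwise disjoint, so 3 is the maximum.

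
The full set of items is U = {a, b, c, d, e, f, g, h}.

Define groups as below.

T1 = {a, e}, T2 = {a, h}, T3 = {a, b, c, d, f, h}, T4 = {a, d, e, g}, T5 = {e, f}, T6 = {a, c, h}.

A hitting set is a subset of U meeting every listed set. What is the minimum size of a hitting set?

2

Take T = {e, h}. Each listed group contains at least one of these, so T is a hitting set of size 2.
The groups T2, T5 are pairwise disjoint, so any hitting set needs a separate item for each — at least 2. Hence 2 is optimal.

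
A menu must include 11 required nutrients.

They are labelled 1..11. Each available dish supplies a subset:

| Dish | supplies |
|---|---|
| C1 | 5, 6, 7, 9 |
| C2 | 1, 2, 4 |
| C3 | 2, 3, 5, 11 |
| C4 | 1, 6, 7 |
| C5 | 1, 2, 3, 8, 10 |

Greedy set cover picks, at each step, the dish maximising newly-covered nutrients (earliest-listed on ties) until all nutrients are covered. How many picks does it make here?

Greedy: pick C5 (covers 5 new) → pick C1 (covers 4 new) → pick C2 (covers 1 new) → pick C3 (covers 1 new). Total picks: 4.

4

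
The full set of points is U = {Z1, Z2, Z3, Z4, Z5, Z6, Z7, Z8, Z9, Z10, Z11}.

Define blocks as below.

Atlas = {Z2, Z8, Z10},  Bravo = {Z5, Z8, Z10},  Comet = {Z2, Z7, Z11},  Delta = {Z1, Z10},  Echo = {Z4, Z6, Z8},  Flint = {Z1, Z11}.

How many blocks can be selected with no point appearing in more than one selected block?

Comet, Delta, Echo are pairwise disjoint (Comet={Z2,Z7,Z11}; Delta={Z1,Z10}; Echo={Z4,Z6,Z8}).
Every remaining block overlaps one of these, and no 4 of the listed blocks are pairwise disjoint, so 3 is the maximum.

3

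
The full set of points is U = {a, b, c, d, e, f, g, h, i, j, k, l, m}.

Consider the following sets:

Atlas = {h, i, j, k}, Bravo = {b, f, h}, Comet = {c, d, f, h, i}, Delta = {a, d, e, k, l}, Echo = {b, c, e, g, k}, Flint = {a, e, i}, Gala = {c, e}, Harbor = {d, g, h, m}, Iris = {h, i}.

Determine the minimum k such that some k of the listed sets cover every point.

5

Take {Atlas, Bravo, Delta, Gala, Harbor}. Their union is {a, b, c, d, e, f, g, h, i, j, k, l, m}, which is all 13 points.
No 4 of the 9 sets cover everything (all 126 combinations miss at least one point), so 5 is optimal.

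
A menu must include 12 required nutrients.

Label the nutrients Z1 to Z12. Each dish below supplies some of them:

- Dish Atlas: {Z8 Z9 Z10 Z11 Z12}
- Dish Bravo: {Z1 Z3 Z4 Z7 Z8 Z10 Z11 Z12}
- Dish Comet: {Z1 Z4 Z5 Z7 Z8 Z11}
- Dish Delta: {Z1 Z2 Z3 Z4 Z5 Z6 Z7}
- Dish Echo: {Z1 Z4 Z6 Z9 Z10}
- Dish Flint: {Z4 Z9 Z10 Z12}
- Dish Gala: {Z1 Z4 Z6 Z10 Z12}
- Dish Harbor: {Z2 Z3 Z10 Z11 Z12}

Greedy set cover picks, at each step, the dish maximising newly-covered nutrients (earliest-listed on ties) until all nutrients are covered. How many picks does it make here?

Greedy: pick Bravo (covers 8 new) → pick Delta (covers 3 new) → pick Atlas (covers 1 new). Total picks: 3.
(The true minimum cover uses only 2 dishes, so greedy is not optimal here.)

3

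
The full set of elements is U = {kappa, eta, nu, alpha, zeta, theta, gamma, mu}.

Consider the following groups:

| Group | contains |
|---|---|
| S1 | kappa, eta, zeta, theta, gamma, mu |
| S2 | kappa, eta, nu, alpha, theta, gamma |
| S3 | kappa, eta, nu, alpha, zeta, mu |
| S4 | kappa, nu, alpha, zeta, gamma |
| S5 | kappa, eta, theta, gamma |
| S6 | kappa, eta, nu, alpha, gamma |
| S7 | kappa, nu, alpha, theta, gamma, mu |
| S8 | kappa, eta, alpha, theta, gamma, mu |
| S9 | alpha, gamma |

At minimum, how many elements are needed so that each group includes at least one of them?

Take H = {zeta, gamma}. Each listed group contains at least one of these, so H is a hitting set of size 2.
No single element lies in every group, so at least 2 are needed and 2 is optimal.

2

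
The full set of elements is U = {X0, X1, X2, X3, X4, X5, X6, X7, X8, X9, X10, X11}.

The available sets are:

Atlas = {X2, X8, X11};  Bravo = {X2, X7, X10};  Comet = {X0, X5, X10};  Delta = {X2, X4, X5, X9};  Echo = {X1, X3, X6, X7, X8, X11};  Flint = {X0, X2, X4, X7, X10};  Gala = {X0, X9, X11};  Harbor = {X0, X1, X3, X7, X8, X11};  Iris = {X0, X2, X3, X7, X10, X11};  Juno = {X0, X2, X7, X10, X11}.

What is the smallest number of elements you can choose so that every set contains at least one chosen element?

3

The 3 elements {X0, X2, X7} hit every set.
No choice of 2 elements meets every set, so 3 is the minimum.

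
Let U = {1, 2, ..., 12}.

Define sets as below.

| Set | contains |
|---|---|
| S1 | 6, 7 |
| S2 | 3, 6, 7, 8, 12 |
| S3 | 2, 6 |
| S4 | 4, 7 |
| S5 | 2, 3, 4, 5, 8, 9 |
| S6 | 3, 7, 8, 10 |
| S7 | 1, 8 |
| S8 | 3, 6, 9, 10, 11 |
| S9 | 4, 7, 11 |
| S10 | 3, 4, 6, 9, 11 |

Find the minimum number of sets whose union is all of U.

S2, S5, S7, and S8 cover everything between them: the union {1, 2, 3, 4, 5, 6, 7, 8, 9, 10, 11, 12} is all of U.
No 3 of the 10 sets cover everything (all 120 combinations miss at least one point), so 4 is optimal.

4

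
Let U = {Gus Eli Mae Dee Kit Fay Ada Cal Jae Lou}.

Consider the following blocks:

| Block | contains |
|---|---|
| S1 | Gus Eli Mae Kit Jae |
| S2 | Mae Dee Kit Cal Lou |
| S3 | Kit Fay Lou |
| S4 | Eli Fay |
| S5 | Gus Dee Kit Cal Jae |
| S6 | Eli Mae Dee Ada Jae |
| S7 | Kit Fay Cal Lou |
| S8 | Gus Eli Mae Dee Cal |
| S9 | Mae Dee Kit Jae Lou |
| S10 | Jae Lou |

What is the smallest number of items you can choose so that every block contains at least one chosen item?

3

The 3 items {Eli, Dee, Lou} hit every block.
No choice of 2 items meets every block, so 3 is the minimum.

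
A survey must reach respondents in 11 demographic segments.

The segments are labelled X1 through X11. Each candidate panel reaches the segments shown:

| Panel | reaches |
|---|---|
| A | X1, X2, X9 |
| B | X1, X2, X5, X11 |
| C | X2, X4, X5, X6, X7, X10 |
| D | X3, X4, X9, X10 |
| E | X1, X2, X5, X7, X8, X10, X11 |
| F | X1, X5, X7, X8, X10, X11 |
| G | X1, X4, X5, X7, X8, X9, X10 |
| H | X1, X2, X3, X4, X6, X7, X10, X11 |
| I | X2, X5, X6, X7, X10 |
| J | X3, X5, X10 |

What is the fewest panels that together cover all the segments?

Take {G, H}. Their union is {X1, X2, X3, X4, X5, X6, X7, X8, X9, X10, X11}, which is all 11 segments.
No single panel has all 11 segments (the largest, H, has 8), so 2 is optimal.

2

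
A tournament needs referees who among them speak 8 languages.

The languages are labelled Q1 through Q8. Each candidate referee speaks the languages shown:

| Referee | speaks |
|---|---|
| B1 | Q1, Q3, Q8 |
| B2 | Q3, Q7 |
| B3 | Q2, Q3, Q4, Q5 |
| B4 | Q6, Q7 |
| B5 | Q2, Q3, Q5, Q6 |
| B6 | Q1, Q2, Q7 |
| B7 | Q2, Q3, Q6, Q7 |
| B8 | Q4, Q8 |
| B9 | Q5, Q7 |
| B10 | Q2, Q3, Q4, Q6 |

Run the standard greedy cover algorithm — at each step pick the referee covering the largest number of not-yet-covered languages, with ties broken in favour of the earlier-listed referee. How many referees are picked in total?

Greedy: pick B3 (covers 4 new) → pick B1 (covers 2 new) → pick B4 (covers 2 new). Total picks: 3.

3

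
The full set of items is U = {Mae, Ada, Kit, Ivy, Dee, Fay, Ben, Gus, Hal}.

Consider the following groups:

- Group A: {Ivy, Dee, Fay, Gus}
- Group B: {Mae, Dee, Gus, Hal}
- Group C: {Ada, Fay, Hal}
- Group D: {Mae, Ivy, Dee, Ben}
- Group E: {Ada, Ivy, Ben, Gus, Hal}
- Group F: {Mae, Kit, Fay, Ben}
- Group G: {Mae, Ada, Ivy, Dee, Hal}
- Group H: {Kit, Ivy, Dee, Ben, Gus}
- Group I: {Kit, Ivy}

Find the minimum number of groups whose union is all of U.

3

C and D and H together: C ∪ D ∪ H = {Mae, Ada, Kit, Ivy, Dee, Fay, Ben, Gus, Hal} — every item is covered.
No 2 of the 9 groups cover everything (all 36 combinations miss at least one item), so 3 is optimal.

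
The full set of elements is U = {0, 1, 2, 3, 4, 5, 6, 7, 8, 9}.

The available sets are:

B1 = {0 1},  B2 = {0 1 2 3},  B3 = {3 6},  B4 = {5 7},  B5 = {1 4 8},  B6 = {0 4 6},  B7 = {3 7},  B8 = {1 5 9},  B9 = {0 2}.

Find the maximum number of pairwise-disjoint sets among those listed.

B3, B4, B5, B9 are pairwise disjoint (B3={3,6}; B4={5,7}; B5={1,4,8}; B9={0,2}).
Every remaining set overlaps one of these, and no 5 of the listed sets are pairwise disjoint, so 4 is the maximum.

4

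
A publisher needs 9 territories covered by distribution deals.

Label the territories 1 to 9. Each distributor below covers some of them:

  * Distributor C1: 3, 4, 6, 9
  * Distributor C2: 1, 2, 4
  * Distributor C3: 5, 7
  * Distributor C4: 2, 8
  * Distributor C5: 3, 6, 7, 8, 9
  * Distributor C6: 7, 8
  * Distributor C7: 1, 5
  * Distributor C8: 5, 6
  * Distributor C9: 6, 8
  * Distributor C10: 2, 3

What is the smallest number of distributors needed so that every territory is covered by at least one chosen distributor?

Take {C2, C5, C7}. Their union is {1, 2, 3, 4, 5, 6, 7, 8, 9}, which is all 9 territories.
No 2 of the 10 distributors cover everything (all 45 combinations miss at least one territory), so 3 is optimal.

3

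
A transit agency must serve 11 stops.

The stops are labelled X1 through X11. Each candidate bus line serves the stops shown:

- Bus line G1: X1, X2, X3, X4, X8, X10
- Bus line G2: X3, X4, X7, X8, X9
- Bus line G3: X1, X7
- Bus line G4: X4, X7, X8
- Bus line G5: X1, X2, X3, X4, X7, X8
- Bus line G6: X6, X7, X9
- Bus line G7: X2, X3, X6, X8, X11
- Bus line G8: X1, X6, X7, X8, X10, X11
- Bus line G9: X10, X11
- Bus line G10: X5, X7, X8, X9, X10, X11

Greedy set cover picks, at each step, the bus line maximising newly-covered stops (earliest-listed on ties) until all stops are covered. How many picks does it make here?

Greedy: pick G1 (covers 6 new) → pick G10 (covers 4 new) → pick G6 (covers 1 new). Total picks: 3.

3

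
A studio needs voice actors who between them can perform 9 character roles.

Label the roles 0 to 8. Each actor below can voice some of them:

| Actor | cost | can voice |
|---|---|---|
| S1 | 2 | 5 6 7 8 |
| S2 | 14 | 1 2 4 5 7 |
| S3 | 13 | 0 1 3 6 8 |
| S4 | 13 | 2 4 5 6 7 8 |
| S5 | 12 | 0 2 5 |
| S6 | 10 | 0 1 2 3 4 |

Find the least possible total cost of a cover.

12

S1, S6 together cover every role (S1 ∪ S6 = {0, 1, 2, 3, 4, 5, 6, 7, 8}); total cost 2 + 10 = 12.
No covering selection has total cost below 12.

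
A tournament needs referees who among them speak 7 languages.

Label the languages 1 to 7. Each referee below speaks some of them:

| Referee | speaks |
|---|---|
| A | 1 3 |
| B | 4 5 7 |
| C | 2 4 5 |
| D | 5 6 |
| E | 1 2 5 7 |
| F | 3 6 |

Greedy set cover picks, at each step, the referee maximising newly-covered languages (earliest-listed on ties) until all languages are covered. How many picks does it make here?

Greedy: pick E (covers 4 new) → pick F (covers 2 new) → pick B (covers 1 new). Total picks: 3.

3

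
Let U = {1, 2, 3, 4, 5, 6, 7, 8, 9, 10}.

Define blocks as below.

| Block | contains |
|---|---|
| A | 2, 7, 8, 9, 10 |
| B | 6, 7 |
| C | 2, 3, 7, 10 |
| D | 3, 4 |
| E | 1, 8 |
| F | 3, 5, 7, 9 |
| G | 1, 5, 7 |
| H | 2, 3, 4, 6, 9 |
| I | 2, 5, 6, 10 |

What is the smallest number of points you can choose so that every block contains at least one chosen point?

4

Take T = {4, 7, 8, 10}. Each listed block contains at least one of these, so T is a hitting set of size 4.
No choice of 3 points meets every block, so 4 is the minimum.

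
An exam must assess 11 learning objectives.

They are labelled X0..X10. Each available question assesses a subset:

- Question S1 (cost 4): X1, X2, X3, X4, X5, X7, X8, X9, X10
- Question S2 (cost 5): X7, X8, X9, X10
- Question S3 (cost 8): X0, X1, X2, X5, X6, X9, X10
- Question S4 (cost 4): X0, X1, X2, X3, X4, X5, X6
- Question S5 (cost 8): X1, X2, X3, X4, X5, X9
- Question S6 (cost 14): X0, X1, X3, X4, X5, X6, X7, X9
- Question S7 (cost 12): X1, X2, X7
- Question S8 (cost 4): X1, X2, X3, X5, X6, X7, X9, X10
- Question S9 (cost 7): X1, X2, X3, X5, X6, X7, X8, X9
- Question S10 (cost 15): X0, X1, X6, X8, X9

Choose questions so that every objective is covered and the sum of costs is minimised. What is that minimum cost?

S1, S4 together cover every objective (S1 ∪ S4 = {X0, X1, X2, X3, X4, X5, X6, X7, X8, X9, X10}); total cost 4 + 4 = 8.
No covering selection has total cost below 8.

8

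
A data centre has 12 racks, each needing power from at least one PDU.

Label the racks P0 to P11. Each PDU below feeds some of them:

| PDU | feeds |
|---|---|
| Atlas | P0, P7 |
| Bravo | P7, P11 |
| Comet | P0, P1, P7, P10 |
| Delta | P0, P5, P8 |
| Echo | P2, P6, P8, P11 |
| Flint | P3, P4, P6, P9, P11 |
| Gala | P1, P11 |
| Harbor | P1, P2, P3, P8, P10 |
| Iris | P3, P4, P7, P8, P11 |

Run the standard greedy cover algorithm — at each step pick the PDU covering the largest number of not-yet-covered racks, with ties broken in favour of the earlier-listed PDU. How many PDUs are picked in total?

Greedy: pick Flint (covers 5 new) → pick Comet (covers 4 new) → pick Delta (covers 2 new) → pick Echo (covers 1 new). Total picks: 4.

4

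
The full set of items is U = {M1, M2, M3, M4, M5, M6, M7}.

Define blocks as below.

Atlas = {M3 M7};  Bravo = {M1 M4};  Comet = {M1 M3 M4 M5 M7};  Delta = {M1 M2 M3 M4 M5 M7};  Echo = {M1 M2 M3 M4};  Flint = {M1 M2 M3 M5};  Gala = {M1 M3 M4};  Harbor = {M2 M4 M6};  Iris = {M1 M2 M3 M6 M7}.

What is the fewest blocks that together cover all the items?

Comet and Harbor cover everything between them: the union {M1, M2, M3, M4, M5, M6, M7} is all of U.
No single block has all 7 items (the largest, Delta, has 6), so 2 is optimal.

2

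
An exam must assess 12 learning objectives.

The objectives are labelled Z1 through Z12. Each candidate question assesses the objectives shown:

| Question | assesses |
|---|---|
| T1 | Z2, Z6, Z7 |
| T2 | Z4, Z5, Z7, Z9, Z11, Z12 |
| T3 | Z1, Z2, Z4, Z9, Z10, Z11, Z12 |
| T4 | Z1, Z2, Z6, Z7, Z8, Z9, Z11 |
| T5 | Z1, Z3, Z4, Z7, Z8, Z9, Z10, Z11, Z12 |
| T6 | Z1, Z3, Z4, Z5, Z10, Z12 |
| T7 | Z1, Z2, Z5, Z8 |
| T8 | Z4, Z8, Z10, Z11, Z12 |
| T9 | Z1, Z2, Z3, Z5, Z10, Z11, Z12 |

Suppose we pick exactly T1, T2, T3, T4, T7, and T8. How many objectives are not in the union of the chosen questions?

Union of T1, T2, T3, T4, T7, T8 = {Z1, Z2, Z4, Z5, Z6, Z7, Z8, Z9, Z10, Z11, Z12}.
Not covered: Z3 — 1 objective.

1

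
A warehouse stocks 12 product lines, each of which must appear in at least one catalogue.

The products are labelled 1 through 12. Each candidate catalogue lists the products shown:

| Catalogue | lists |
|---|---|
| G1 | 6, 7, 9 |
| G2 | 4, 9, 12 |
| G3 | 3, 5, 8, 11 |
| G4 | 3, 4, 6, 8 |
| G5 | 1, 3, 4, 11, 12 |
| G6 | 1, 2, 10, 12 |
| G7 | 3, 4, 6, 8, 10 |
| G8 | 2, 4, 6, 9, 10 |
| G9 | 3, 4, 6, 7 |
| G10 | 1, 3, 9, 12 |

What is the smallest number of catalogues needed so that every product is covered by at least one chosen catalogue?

G1 and G2 and G3 and G6 together: G1 ∪ G2 ∪ G3 ∪ G6 = {1, 2, 3, 4, 5, 6, 7, 8, 9, 10, 11, 12} — every product is covered.
No 3 of the 10 catalogues cover everything (all 120 combinations miss at least one product), so 4 is optimal.

4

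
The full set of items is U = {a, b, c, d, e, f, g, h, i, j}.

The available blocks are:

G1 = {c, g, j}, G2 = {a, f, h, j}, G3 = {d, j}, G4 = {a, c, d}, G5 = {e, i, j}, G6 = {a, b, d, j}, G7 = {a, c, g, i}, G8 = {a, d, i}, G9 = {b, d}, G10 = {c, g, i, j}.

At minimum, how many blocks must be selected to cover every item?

G1, G2, G5, and G6 cover everything between them: the union {a, b, c, d, e, f, g, h, i, j} is all of U.
Only G5 contains e, so G5 is forced; the remaining 7 items need at least 3 more blocks (each remaining block adds at most 3) — so at least 4 blocks are needed, and 4 is optimal.

4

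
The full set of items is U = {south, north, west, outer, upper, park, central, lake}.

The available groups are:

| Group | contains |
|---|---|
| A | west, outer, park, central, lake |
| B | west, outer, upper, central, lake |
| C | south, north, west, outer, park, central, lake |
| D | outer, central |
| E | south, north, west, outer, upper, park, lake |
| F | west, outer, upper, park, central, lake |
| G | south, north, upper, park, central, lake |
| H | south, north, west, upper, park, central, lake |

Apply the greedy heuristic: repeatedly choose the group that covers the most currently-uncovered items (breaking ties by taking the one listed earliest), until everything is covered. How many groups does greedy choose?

Greedy: pick C (covers 7 new) → pick B (covers 1 new). Total picks: 2.

2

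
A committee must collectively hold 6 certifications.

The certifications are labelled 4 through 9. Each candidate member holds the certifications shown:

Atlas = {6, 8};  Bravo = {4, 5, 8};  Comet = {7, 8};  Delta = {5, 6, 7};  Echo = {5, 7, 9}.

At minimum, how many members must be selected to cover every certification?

3

Take {Atlas, Bravo, Echo}. Their union is {4, 5, 6, 7, 8, 9}, which is all 6 certifications.
Only Bravo contains 4, so Bravo is forced; the remaining 3 certifications need at least 2 more members (each remaining member adds at most 2) — so at least 3 members are needed, and 3 is optimal.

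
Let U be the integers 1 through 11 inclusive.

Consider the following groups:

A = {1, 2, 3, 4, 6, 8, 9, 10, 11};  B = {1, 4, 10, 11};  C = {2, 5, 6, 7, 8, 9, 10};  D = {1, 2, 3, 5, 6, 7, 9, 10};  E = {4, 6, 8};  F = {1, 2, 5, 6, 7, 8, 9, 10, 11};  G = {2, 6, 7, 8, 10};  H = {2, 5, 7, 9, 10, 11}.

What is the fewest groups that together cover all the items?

2

A and H cover everything between them: the union {1, 2, 3, 4, 5, 6, 7, 8, 9, 10, 11} is all of U.
No single group has all 11 items (the largest, A, has 9), so 2 is optimal.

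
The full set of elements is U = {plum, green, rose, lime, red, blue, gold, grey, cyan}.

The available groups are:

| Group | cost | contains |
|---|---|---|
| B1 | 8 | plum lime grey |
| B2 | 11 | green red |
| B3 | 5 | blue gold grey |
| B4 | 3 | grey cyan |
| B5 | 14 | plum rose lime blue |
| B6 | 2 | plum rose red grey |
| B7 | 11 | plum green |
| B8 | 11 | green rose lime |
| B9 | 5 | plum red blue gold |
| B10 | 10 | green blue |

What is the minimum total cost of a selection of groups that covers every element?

19

B4, B8, B9 together cover every element (B4 ∪ B8 ∪ B9 = {plum, green, rose, lime, red, blue, gold, grey, cyan}); total cost 3 + 11 + 5 = 19.
The greedy pick B6, B3, B4, B8 costs 21; no covering selection beats 19.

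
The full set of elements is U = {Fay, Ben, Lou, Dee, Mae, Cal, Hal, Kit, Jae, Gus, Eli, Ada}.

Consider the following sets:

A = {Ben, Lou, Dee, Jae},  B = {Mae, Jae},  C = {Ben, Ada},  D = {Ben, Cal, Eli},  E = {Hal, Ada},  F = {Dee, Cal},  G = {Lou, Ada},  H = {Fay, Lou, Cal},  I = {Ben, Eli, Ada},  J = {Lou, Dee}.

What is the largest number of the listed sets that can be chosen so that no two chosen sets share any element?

4

B, D, E, J are pairwise disjoint (B={Mae,Jae}; D={Ben,Cal,Eli}; E={Hal,Ada}; J={Lou,Dee}).
Every remaining set overlaps one of these, and no 5 of the listed sets are pairwise disjoint, so 4 is the maximum.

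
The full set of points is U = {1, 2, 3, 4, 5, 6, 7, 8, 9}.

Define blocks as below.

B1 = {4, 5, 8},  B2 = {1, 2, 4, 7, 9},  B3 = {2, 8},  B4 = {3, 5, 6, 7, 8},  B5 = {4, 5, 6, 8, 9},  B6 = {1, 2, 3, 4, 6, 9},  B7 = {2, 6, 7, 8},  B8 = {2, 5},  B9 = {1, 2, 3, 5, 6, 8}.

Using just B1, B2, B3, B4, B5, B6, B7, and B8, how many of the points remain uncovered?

0

Union of B1, B2, B3, B4, B5, B6, B7, B8 = {1, 2, 3, 4, 5, 6, 7, 8, 9} — that's every point, so 0 are uncovered.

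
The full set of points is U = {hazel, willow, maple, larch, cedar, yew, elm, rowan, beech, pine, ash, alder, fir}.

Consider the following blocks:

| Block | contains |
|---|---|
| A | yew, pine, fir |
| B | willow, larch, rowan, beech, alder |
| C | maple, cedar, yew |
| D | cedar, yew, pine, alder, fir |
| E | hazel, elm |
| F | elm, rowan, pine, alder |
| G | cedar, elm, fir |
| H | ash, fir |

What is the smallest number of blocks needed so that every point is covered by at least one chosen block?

5

B and C and D and E and H together: B ∪ C ∪ D ∪ E ∪ H = {hazel, willow, maple, larch, cedar, yew, elm, rowan, beech, pine, ash, alder, fir} — every point is covered.
No 4 of the 8 blocks cover everything (all 70 combinations miss at least one point), so 5 is optimal.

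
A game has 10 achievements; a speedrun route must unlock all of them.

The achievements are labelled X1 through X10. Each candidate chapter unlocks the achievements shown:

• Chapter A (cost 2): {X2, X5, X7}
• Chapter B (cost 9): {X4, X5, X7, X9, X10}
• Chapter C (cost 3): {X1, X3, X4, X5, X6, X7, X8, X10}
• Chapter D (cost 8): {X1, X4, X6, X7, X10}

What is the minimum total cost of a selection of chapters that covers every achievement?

A, B, C together cover every achievement (A ∪ B ∪ C = {X1, X2, X3, X4, X5, X6, X7, X8, X9, X10}); total cost 2 + 9 + 3 = 14.
No covering selection has total cost below 14.

14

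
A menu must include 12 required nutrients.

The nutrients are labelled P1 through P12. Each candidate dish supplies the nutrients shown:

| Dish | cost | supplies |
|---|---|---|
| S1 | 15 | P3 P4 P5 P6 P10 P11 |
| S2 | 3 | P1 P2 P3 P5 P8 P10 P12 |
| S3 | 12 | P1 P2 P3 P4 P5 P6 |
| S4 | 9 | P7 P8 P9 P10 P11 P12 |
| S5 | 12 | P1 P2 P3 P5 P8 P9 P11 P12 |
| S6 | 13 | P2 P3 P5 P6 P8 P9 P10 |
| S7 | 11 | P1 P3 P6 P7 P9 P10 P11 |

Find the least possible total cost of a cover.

S3, S4 together cover every nutrient (S3 ∪ S4 = {P1, P2, P3, P4, P5, P6, P7, P8, P9, P10, P11, P12}); total cost 12 + 9 = 21.
The greedy pick S2, S7, S3 costs 26; no covering selection beats 21.

21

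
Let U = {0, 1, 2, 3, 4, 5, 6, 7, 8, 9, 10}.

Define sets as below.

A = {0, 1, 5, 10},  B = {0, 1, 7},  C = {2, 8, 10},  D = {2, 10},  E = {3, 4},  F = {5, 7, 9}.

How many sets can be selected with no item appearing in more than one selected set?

3

C, E, F are pairwise disjoint (C={2,8,10}; E={3,4}; F={5,7,9}).
Every remaining set overlaps one of these, and no 4 of the listed sets are pairwise disjoint, so 3 is the maximum.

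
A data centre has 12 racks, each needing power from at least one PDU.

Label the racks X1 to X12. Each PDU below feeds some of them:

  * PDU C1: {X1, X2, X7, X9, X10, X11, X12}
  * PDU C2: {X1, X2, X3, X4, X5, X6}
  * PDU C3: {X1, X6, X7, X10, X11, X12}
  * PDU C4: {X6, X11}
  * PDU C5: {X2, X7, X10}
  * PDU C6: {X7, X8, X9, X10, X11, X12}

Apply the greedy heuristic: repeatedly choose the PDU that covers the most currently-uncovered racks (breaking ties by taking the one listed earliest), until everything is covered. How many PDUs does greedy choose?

3

Greedy: pick C1 (covers 7 new) → pick C2 (covers 4 new) → pick C6 (covers 1 new). Total picks: 3.
(The true minimum cover uses only 2 PDUs, so greedy is not optimal here.)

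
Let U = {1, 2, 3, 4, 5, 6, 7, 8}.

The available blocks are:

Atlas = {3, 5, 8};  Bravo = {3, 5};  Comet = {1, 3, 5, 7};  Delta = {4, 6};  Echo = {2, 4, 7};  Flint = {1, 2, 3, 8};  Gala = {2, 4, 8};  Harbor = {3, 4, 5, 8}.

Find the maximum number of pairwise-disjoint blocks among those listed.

Delta, Flint are pairwise disjoint (Delta={4,6}; Flint={1,2,3,8}).
Every remaining block overlaps one of these, and no 3 of the listed blocks are pairwise disjoint, so 2 is the maximum.

2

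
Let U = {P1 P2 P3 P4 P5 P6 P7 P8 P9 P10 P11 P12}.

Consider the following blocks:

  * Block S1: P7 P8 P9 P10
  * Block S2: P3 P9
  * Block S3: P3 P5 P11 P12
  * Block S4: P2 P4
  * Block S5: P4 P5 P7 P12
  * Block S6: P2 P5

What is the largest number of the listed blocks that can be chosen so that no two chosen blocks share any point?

S1, S3, S4 are pairwise disjoint (S1={P7,P8,P9,P10}; S3={P3,P5,P11,P12}; S4={P2,P4}).
Every remaining block overlaps one of these, and no 4 of the listed blocks are pairwise disjoint, so 3 is the maximum.

3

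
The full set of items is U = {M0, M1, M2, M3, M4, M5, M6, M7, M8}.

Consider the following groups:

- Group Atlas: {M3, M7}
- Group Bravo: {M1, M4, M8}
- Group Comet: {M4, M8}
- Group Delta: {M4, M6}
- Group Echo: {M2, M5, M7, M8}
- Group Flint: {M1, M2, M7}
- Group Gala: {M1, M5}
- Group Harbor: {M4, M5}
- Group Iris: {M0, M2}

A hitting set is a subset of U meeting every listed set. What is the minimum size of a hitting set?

Take H = {M0, M1, M4, M7}. Each listed group contains at least one of these, so H is a hitting set of size 4.
The groups Atlas, Comet, Gala, Iris are pairwise disjoint, so any hitting set needs a separate item for each — at least 4. Hence 4 is optimal.

4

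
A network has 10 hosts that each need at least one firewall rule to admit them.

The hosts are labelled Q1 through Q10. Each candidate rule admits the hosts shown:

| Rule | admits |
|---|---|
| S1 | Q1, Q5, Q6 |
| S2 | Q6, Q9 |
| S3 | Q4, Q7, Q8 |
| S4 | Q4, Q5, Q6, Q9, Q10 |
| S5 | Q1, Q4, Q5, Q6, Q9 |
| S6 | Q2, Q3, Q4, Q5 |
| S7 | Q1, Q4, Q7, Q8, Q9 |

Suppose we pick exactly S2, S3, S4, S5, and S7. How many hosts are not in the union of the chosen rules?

2

Union of S2, S3, S4, S5, S7 = {Q1, Q4, Q5, Q6, Q7, Q8, Q9, Q10}.
Not covered: Q2, Q3 — 2 hosts.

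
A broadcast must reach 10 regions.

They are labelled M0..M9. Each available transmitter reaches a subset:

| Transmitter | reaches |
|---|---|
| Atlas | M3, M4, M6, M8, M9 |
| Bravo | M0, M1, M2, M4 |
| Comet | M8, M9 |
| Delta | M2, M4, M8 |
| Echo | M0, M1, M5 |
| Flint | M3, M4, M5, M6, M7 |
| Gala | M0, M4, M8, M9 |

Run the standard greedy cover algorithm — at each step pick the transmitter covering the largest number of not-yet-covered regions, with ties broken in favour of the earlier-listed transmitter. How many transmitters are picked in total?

Greedy: pick Atlas (covers 5 new) → pick Bravo (covers 3 new) → pick Flint (covers 2 new). Total picks: 3.

3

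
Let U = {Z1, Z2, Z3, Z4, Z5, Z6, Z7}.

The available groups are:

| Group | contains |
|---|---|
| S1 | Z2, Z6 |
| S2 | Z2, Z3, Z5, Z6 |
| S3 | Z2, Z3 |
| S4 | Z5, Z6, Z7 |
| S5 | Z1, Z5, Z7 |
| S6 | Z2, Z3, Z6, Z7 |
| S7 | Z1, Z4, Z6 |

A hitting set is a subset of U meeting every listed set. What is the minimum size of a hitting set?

3

H = {Z2, Z4, Z5} meets every group (each contains at least one member of H), and |H| = 3.
No choice of 2 points meets every group, so 3 is the minimum.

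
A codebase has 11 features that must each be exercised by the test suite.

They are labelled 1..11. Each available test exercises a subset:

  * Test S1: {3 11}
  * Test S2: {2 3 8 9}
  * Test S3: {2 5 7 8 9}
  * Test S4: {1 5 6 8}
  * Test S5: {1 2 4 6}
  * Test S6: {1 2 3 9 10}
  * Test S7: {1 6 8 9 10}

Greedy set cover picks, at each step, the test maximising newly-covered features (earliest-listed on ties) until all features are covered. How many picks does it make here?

Greedy: pick S3 (covers 5 new) → pick S5 (covers 3 new) → pick S1 (covers 2 new) → pick S6 (covers 1 new). Total picks: 4.

4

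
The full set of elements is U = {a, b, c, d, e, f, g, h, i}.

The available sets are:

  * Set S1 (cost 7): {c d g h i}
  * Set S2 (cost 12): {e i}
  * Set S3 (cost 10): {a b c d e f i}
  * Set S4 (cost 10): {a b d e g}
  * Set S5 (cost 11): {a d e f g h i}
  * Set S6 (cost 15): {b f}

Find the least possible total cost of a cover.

17

S1, S3 together cover every element (S1 ∪ S3 = {a, b, c, d, e, f, g, h, i}); total cost 7 + 10 = 17.
No covering selection has total cost below 17.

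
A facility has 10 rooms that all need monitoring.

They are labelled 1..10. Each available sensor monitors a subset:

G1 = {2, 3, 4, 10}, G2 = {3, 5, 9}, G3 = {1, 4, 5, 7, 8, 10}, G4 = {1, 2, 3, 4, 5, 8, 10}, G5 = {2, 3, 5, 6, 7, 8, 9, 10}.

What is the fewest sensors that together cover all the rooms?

Take {G4, G5}. Their union is {1, 2, 3, 4, 5, 6, 7, 8, 9, 10}, which is all 10 rooms.
No single sensor has all 10 rooms (the largest, G5, has 8), so 2 is optimal.

2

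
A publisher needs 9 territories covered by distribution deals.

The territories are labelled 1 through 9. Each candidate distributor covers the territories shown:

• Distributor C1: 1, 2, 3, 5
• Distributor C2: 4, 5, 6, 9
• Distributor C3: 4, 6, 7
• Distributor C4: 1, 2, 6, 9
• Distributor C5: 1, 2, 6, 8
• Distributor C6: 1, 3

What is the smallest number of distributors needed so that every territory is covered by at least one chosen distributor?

4

C1 and C2 and C3 and C5 together: C1 ∪ C2 ∪ C3 ∪ C5 = {1, 2, 3, 4, 5, 6, 7, 8, 9} — every territory is covered.
No 3 of the 6 distributors cover everything (all 20 combinations miss at least one territory), so 4 is optimal.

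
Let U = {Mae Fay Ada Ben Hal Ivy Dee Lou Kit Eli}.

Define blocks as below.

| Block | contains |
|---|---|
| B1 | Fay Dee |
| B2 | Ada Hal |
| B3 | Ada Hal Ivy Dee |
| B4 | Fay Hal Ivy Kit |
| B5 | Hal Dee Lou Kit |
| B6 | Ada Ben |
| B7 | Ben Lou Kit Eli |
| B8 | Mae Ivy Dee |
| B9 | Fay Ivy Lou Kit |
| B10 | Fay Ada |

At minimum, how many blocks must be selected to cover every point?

B2 and B7 and B8 and B9 together: B2 ∪ B7 ∪ B8 ∪ B9 = {Mae, Fay, Ada, Ben, Hal, Ivy, Dee, Lou, Kit, Eli} — every point is covered.
No 3 of the 10 blocks cover everything (all 120 combinations miss at least one point), so 4 is optimal.

4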